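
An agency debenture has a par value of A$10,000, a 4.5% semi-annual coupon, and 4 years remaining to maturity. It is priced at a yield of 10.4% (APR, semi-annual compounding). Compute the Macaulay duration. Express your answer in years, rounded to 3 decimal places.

Periodic yield y = 0.052. Discount each cash flow and weight by its period:
  t   CF        PV=CF/(1+0.052)^t    t·PV
  1       225.00       213.8783       213.8783
  2       225.00       203.3064       406.6128
  3       225.00       193.2570       579.7711
  4       225.00       183.7044       734.8176
  5       225.00       174.6240       873.1198
  6       225.00       165.9924       995.9541
  7       225.00       157.7874     1,104.5118
  8    10,225.00     6,816.1227    54,528.9814
  Σ                  8,108.6725    59,437.6469
Price P = Σ PV = 8,108.6725.
Macaulay duration = Σ(t·PV) / P = 59,437.6469 / 8,108.6725 = 7.33013 half-year periods.
In years: 7.33013 / 2 = 3.66507 years.

3.665 years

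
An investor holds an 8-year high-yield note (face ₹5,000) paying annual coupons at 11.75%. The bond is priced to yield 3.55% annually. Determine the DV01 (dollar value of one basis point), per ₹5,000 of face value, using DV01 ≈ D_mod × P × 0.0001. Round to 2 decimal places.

Periodic yield y = 0.0355.
  t   CF        PV=CF/(1+0.0355)^t    t·PV
  1       587.50       567.3588       567.3588
  2       587.50       547.9080     1,095.8161
  3       587.50       529.1241     1,587.3724
  4       587.50       510.9842     2,043.9367
  5       587.50       493.4661     2,467.3307
  6       587.50       476.5487     2,859.2920
  7       587.50       460.2112     3,221.4781
  8     5,587.50     4,226.8488    33,814.7902
  Σ                  7,812.4498    47,657.3749
P = 7,812.4498; D_Mac = 6.10018 yrs; D_mod = 5.89105 yrs.
DV01 ≈ 5.89105 × 7,812.4498 × 0.0001 = 4.602354.

₹4.60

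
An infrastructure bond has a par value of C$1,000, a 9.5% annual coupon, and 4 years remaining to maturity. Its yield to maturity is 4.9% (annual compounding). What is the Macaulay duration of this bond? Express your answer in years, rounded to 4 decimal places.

Periodic yield y = 0.049. Discount each cash flow and weight by its year:
  t   CF        PV=CF/(1+0.049)^t    t·PV
  1        95.00        90.5624        90.5624
  2        95.00        86.3322       172.6643
  3        95.00        82.2995       246.8985
  4     1,095.00       904.2992     3,617.1970
  Σ                  1,163.4933     4,127.3222
Price P = Σ PV = 1,163.4933.
Macaulay duration = Σ(t·PV) / P = 4,127.3222 / 1,163.4933 = 3.54735 years.

3.5474 years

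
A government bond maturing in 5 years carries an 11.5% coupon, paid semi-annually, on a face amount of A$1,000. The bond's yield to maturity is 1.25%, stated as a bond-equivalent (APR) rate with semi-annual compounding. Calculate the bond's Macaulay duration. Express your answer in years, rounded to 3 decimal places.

4.154 years

Periodic yield y = 0.00625. Discount each cash flow and weight by its period:
  t   CF        PV=CF/(1+0.00625)^t    t·PV
  1        57.50        57.1429        57.1429
  2        57.50        56.7879       113.5759
  3        57.50        56.4352       169.3056
  4        57.50        56.0847       224.3387
  5        57.50        55.7363       278.6817
  6        57.50        55.3901       332.3409
  7        57.50        55.0461       385.3227
  8        57.50        54.7042       437.6336
  9        57.50        54.3644       489.2798
  10    1,057.50       993.6226     9,936.2256
  Σ                  1,495.3145    12,423.8474
Price P = Σ PV = 1,495.3145.
Macaulay duration = Σ(t·PV) / P = 12,423.8474 / 1,495.3145 = 8.30852 half-year periods.
In years: 8.30852 / 2 = 4.15426 years.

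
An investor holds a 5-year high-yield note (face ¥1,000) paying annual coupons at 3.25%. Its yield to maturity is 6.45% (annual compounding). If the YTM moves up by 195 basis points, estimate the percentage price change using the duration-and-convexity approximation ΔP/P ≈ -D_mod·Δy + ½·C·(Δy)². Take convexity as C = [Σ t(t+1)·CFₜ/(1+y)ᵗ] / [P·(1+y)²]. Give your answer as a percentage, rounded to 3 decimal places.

-8.093%

With y = 0.0645:
  t   CF        PV=CF/(1+0.0645)^t    t·PV        t(t+1)·PV
  1        32.50        30.5308        30.5308          61.0615
  2        32.50        28.6809        57.3617         172.0851
  3        32.50        26.9430        80.8291         323.3163
  4        32.50        25.3105       101.2420         506.2100
  5     1,032.50       755.3735     3,776.8674      22,661.2043
  Σ                    866.8386     4,046.8309      23,723.8772
P = 866.8386; D_Mac = 4.66849 yrs; D_mod = 4.38562 yrs; C = 24.15217.
Duration effect: -4.38562 × (+0.0195) = -0.085520
Convexity effect: 0.5 × 24.15217 × (0.0195)² = +0.0045919
ΔP/P ≈ -0.085520 + 0.0045919 = -0.080928 = -8.0928%.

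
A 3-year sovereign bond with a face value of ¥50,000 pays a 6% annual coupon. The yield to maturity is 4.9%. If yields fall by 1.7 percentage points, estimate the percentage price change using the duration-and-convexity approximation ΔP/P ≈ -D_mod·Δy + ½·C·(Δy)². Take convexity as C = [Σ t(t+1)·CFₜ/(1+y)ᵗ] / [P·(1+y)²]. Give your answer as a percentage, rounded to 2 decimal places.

+4.74%

With y = 0.049:
  t   CF        PV=CF/(1+0.049)^t    t·PV        t(t+1)·PV
  1     3,000.00     2,859.8665     2,859.8665       5,719.7331
  2     3,000.00     2,726.2789     5,452.5577      16,357.6732
  3    53,000.00    45,914.4520   137,743.3559     550,973.4237
  Σ                 51,500.5974   146,055.7802     573,050.8300
P = 51,500.5974; D_Mac = 2.83600 yrs; D_mod = 2.70353 yrs; C = 10.11183.
Duration effect: -2.70353 × (-0.017) = +0.045960
Convexity effect: 0.5 × 10.11183 × (-0.017)² = +0.0014612
ΔP/P ≈ +0.045960 + 0.0014612 = +0.047421 = +4.7421%.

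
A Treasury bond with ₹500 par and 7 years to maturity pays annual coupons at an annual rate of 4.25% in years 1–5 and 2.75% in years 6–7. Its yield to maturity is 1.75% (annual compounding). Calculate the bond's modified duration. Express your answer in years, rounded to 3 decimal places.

Periodic yield y = 0.0175. First find Macaulay duration:
  t   CF        PV=CF/(1+0.0175)^t    t·PV
  1        21.25        20.8845        20.8845
  2        21.25        20.5253        41.0507
  3        21.25        20.1723        60.5169
  4        21.25        19.8254        79.3015
  5        21.25        19.4844        97.4220
  6        13.75        12.3907        74.3443
  7       513.75       454.9995     3,184.9964
  Σ                    568.2821     3,558.5162
P = 568.2821; Macaulay duration = 3,558.5162 / 568.2821 = 6.26188 years.
Modified duration = D_Mac / (1 + y) = 6.26188 / 1.0175 = 6.15418 years.

6.154 years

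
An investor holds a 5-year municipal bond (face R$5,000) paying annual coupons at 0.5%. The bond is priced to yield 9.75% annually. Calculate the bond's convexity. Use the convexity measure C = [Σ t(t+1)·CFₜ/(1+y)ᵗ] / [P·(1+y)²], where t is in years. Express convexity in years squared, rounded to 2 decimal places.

With y = 0.0975:
  t   CF        PV=CF/(1+0.0975)^t    t·PV        t(t+1)·PV
  1        25.00        22.7790        22.7790          45.5581
  2        25.00        20.7554        41.5108         124.5324
  3        25.00        18.9115        56.7346         226.9382
  4        25.00        17.2315        68.9258         344.6291
  5     5,025.00     3,155.8287    15,779.1435      94,674.8610
  Σ                  3,235.5061    15,969.0937      95,416.5187
P = 3,235.5061.
Convexity = Σ t(t+1)·PV / [P·(1+y)²] = 95,416.5187 / (3,235.5061 × 1.204506) = 24.48343.

24.48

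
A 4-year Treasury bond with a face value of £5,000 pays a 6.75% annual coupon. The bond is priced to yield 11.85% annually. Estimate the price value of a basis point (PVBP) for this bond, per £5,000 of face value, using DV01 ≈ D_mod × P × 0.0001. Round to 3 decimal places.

£1.360

Periodic yield y = 0.1185.
  t   CF        PV=CF/(1+0.1185)^t    t·PV
  1       337.50       301.7434       301.7434
  2       337.50       269.7751       539.5501
  3       337.50       241.1936       723.5809
  4     5,337.50     3,410.3106    13,641.2424
  Σ                  4,223.0227    15,206.1168
P = 4,223.0227; D_Mac = 3.60077 yrs; D_mod = 3.21928 yrs.
DV01 ≈ 3.21928 × 4,223.0227 × 0.0001 = 1.359510.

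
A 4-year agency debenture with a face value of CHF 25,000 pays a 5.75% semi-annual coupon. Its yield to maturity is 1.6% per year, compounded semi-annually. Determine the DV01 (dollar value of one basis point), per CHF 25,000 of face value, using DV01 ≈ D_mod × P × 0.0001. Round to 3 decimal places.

CHF 10.535

Periodic yield y = 0.008.
  t   CF        PV=CF/(1+0.008)^t    t·PV
  1       718.75       713.0456       713.0456
  2       718.75       707.3865     1,414.7731
  3       718.75       701.7724     2,105.3171
  4       718.75       696.2027     2,784.8110
  5       718.75       690.6773     3,453.3866
  6       718.75       685.1958     4,111.1745
  7       718.75       679.7577     4,758.3039
  8    25,718.75    24,130.4599   193,043.6796
  Σ                 29,004.4980   212,384.4914
P = 29,004.4980; D_Mac = 7.32247 half-year periods = 3.66123 yrs; D_mod = 3.63218 yrs.
DV01 ≈ 3.63218 × 29,004.4980 × 0.0001 = 10.534945.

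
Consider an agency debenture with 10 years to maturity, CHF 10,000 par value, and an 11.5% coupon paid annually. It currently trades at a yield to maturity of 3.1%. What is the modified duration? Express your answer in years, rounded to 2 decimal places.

7.07 years

Periodic yield y = 0.031. First find Macaulay duration:
  t   CF        PV=CF/(1+0.031)^t    t·PV
  1     1,150.00     1,115.4219     1,115.4219
  2     1,150.00     1,081.8835     2,163.7671
  3     1,150.00     1,049.3536     3,148.0607
  4     1,150.00     1,017.8017     4,071.2069
  5     1,150.00       987.1986     4,935.9928
  6     1,150.00       957.5156     5,745.0935
  7     1,150.00       928.7251     6,501.0757
  8     1,150.00       900.8003     7,206.4023
  9     1,150.00       873.7151     7,863.4361
  10   11,150.00     8,216.5256    82,165.2563
  Σ                 17,128.9410   124,915.7133
P = 17,128.9410; Macaulay duration = 124,915.7133 / 17,128.9410 = 7.29267 years.
Modified duration = D_Mac / (1 + y) = 7.29267 / 1.031 = 7.07339 years.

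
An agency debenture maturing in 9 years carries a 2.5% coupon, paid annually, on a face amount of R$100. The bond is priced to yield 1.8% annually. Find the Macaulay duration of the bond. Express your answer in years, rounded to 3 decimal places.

8.198 years

Periodic yield y = 0.018. Discount each cash flow and weight by its year:
  t   CF        PV=CF/(1+0.018)^t    t·PV
  1         2.50         2.4558         2.4558
  2         2.50         2.4124         4.8247
  3         2.50         2.3697         7.1092
  4         2.50         2.3278         9.3113
  5         2.50         2.2867        11.4333
  6         2.50         2.2462        13.4774
  7         2.50         2.2065        15.4456
  8         2.50         2.1675        17.3399
  9       102.50        87.2959       785.6631
  Σ                    105.7685       867.0602
Price P = Σ PV = 105.7685.
Macaulay duration = Σ(t·PV) / P = 867.0602 / 105.7685 = 8.19772 years.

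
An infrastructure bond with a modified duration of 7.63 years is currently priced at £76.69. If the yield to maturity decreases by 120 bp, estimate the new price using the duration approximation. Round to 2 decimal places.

£83.71

Duration approximation: ΔP/P ≈ -D_mod · Δy = -7.63 × (-0.012) = +0.091560.
New price ≈ 76.69 × (1 + 0.091560) = 83.7117364.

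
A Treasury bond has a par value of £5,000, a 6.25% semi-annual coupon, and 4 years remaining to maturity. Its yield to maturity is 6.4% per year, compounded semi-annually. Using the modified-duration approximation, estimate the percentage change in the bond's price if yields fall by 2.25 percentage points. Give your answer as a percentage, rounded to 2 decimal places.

+7.85%

Periodic yield y = 0.032. Modified duration first:
  t   CF        PV=CF/(1+0.032)^t    t·PV
  1       156.25       151.4050       151.4050
  2       156.25       146.7103       293.4206
  3       156.25       142.1612       426.4835
  4       156.25       137.7531       551.0122
  5       156.25       133.4816       667.4082
  6       156.25       129.3427       776.0561
  7       156.25       125.3321       877.3244
  8     5,156.25     4,007.7109    32,061.6873
  Σ                  4,973.8968    35,804.7973
P = 4,973.8968; D_Mac = 7.19854 half-year periods = 3.59927 yrs; D_mod = 3.59927/(1+0.032) = 3.48766 yrs.
ΔP/P ≈ -D_mod · Δy = -3.48766 × (-0.0225) = +0.078472 = +7.8472%.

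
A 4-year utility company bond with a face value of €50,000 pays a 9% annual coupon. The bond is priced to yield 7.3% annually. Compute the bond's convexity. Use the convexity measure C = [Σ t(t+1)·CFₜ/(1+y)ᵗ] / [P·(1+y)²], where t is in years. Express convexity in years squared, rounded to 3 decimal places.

14.753

With y = 0.073:
  t   CF        PV=CF/(1+0.073)^t    t·PV        t(t+1)·PV
  1     4,500.00     4,193.8490     4,193.8490       8,387.6980
  2     4,500.00     3,908.5266     7,817.0532      23,451.1595
  3     4,500.00     3,642.6156    10,927.8469      43,711.3877
  4    54,500.00    41,114.7463   164,458.9851     822,294.9253
  Σ                 52,859.7375   187,397.7342     897,845.1705
P = 52,859.7375.
Convexity = Σ t(t+1)·PV / [P·(1+y)²] = 897,845.1705 / (52,859.7375 × 1.151329) = 14.75289.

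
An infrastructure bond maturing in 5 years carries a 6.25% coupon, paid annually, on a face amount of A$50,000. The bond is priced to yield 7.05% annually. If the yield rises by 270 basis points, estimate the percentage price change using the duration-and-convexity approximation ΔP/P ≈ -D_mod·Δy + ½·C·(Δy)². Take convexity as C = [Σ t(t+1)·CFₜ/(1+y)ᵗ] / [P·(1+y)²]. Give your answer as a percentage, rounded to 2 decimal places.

-10.37%

With y = 0.0705:
  t   CF        PV=CF/(1+0.0705)^t    t·PV        t(t+1)·PV
  1     3,125.00     2,919.1966     2,919.1966       5,838.3933
  2     3,125.00     2,726.9469     5,453.8938      16,361.6813
  3     3,125.00     2,547.3581     7,642.0744      30,568.2976
  4     3,125.00     2,379.5966     9,518.3863      47,591.9315
  5    53,125.00    37,789.0161   188,945.0807   1,133,670.4841
  Σ                 48,362.1144   214,478.6318   1,234,030.7878
P = 48,362.1144; D_Mac = 4.43485 yrs; D_mod = 4.14278 yrs; C = 22.26626.
Duration effect: -4.14278 × (+0.027) = -0.111855
Convexity effect: 0.5 × 22.26626 × (0.027)² = +0.0081161
ΔP/P ≈ -0.111855 + 0.0081161 = -0.103739 = -10.3739%.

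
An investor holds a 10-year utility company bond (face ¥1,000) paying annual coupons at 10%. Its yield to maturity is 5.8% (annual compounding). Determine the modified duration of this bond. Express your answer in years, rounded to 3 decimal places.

6.795 years

Periodic yield y = 0.058. First find Macaulay duration:
  t   CF        PV=CF/(1+0.058)^t    t·PV
  1       100.00        94.5180        94.5180
  2       100.00        89.3364       178.6729
  3       100.00        84.4390       253.3170
  4       100.00        79.8100       319.2400
  5       100.00        75.4348       377.1739
  6       100.00        71.2994       427.7965
  7       100.00        67.3908       471.7353
  8       100.00        63.6964       509.5709
  9       100.00        60.2045       541.8405
  10    1,100.00       625.9448     6,259.4476
  Σ                  1,312.0740     9,433.3126
P = 1,312.0740; Macaulay duration = 9,433.3126 / 1,312.0740 = 7.18962 years.
Modified duration = D_Mac / (1 + y) = 7.18962 / 1.058 = 6.79548 years.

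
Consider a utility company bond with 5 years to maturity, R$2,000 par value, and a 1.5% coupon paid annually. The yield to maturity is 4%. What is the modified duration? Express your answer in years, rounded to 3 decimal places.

4.658 years

Periodic yield y = 0.04. First find Macaulay duration:
  t   CF        PV=CF/(1+0.04)^t    t·PV
  1        30.00        28.8462        28.8462
  2        30.00        27.7367        55.4734
  3        30.00        26.6699        80.0097
  4        30.00        25.6441       102.5765
  5     2,030.00     1,668.5120     8,342.5601
  Σ                  1,777.4089     8,609.4658
P = 1,777.4089; Macaulay duration = 8,609.4658 / 1,777.4089 = 4.84383 years.
Modified duration = D_Mac / (1 + y) = 4.84383 / 1.04 = 4.65753 years.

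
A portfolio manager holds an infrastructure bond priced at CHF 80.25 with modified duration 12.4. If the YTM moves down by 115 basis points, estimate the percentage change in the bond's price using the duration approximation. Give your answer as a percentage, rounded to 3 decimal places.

Duration approximation: ΔP/P ≈ -D_mod · Δy = -12.4 × (-0.0115) = +0.142600.
As a percentage: +14.2600%.

+14.260%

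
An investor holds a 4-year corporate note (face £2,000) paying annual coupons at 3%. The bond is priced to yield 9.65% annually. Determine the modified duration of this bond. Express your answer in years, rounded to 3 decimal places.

3.469 years

Periodic yield y = 0.0965. First find Macaulay duration:
  t   CF        PV=CF/(1+0.0965)^t    t·PV
  1        60.00        54.7196        54.7196
  2        60.00        49.9038        99.8077
  3        60.00        45.5119       136.5358
  4     2,060.00     1,425.0584     5,700.2338
  Σ                  1,575.1938     5,991.2968
P = 1,575.1938; Macaulay duration = 5,991.2968 / 1,575.1938 = 3.80353 years.
Modified duration = D_Mac / (1 + y) = 3.80353 / 1.0965 = 3.46879 years.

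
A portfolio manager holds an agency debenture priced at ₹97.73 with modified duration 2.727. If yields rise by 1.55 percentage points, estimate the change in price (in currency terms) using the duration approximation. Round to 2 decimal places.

-₹4.13

Duration approximation: ΔP/P ≈ -D_mod · Δy = -2.727 × (+0.0155) = -0.0422685.
ΔP ≈ 97.73 × (-0.0422685) = -4.130900505.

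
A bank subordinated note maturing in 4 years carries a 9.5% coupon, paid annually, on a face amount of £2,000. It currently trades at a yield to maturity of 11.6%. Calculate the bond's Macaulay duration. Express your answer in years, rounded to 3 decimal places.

3.491 years

Periodic yield y = 0.116. Discount each cash flow and weight by its year:
  t   CF        PV=CF/(1+0.116)^t    t·PV
  1       190.00       170.2509       170.2509
  2       190.00       152.5546       305.1091
  3       190.00       136.6976       410.0929
  4     2,190.00     1,411.8460     5,647.3841
  Σ                  1,871.3491     6,532.8371
Price P = Σ PV = 1,871.3491.
Macaulay duration = Σ(t·PV) / P = 6,532.8371 / 1,871.3491 = 3.49098 years.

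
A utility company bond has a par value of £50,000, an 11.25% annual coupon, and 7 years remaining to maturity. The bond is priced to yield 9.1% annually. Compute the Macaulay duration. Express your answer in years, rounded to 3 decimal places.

Periodic yield y = 0.091. Discount each cash flow and weight by its year:
  t   CF        PV=CF/(1+0.091)^t    t·PV
  1     5,625.00     5,155.8203     5,155.8203
  2     5,625.00     4,725.7748     9,451.5497
  3     5,625.00     4,331.5993    12,994.7979
  4     5,625.00     3,970.3018    15,881.2073
  5     5,625.00     3,639.1401    18,195.7004
  6     5,625.00     3,335.6004    20,013.6027
  7    55,625.00    30,234.0808   211,638.5658
  Σ                 55,392.3177   293,331.2442
Price P = Σ PV = 55,392.3177.
Macaulay duration = Σ(t·PV) / P = 293,331.2442 / 55,392.3177 = 5.29552 years.

5.296 years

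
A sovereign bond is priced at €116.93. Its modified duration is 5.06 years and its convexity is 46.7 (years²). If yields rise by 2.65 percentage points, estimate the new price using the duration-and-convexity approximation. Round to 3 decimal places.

€103.168

Duration effect: -D_mod·Δy = -5.06 × (+0.0265) = -0.134090
Convexity effect: ½·C·(Δy)² = 0.5 × 46.7 × (0.0265)² = +0.0163975375
ΔP/P ≈ -0.134090 + 0.0163975375 = -0.1176924625
New price ≈ 116.93 × (1 - 0.1176924625) = 103.168220359875.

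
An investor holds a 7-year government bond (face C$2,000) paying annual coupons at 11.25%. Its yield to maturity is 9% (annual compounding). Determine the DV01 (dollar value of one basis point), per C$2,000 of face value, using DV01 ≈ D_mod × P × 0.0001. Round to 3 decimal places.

C$1.083

Periodic yield y = 0.09.
  t   CF        PV=CF/(1+0.09)^t    t·PV
  1       225.00       206.4220       206.4220
  2       225.00       189.3780       378.7560
  3       225.00       173.7413       521.2238
  4       225.00       159.3957       637.5827
  5       225.00       146.2346       731.1728
  6       225.00       134.1601       804.9609
  7     2,225.00     1,217.1512     8,520.0584
  Σ                  2,226.4829    11,800.1766
P = 2,226.4829; D_Mac = 5.29992 yrs; D_mod = 4.86231 yrs.
DV01 ≈ 4.86231 × 2,226.4829 × 0.0001 = 1.082585.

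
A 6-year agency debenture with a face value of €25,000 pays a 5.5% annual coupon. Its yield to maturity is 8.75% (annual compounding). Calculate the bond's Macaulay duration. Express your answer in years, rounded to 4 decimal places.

Periodic yield y = 0.0875. Discount each cash flow and weight by its year:
  t   CF        PV=CF/(1+0.0875)^t    t·PV
  1     1,375.00     1,264.3678     1,264.3678
  2     1,375.00     1,162.6371     2,325.2741
  3     1,375.00     1,069.0916     3,207.2747
  4     1,375.00       983.0727     3,932.2908
  5     1,375.00       903.9749     4,519.8745
  6    26,375.00    15,944.7192    95,668.3150
  Σ                 21,327.8632   110,917.3969
Price P = Σ PV = 21,327.8632.
Macaulay duration = Σ(t·PV) / P = 110,917.3969 / 21,327.8632 = 5.20059 years.

5.2006 years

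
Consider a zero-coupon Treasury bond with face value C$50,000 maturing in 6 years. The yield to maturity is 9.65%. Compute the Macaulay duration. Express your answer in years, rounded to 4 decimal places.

A zero-coupon bond has a single cash flow at maturity, so its Macaulay duration equals its maturity: 6 years.

6.0000 years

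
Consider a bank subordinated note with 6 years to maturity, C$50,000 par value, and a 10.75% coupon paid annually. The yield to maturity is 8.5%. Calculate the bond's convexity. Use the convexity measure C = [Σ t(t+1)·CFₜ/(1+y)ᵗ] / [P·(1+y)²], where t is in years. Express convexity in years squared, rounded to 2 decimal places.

With y = 0.085:
  t   CF        PV=CF/(1+0.085)^t    t·PV        t(t+1)·PV
  1     5,375.00     4,953.9171     4,953.9171       9,907.8341
  2     5,375.00     4,565.8222     9,131.6443      27,394.9330
  3     5,375.00     4,208.1310    12,624.3931      50,497.5723
  4     5,375.00     3,878.4618    15,513.8471      77,569.2356
  5     5,375.00     3,574.6192    17,873.0958     107,238.5745
  6    55,375.00    33,941.8344   203,651.0063   1,425,557.0444
  Σ                 55,122.7856   263,747.9037   1,698,165.1939
P = 55,122.7856.
Convexity = Σ t(t+1)·PV / [P·(1+y)²] = 1,698,165.1939 / (55,122.7856 × 1.177225) = 26.16913.

26.17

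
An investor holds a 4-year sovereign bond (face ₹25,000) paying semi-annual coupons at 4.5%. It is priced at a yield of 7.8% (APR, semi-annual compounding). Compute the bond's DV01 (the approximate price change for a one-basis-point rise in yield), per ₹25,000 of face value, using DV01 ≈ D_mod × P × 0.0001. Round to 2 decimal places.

₹7.87

Periodic yield y = 0.039.
  t   CF        PV=CF/(1+0.039)^t    t·PV
  1       562.50       541.3859       541.3859
  2       562.50       521.0644     1,042.1289
  3       562.50       501.5057     1,504.5171
  4       562.50       482.6811     1,930.7246
  5       562.50       464.5632     2,322.8159
  6       562.50       447.1253     2,682.7518
  7       562.50       430.3420     3,012.3937
  8    25,562.50    18,822.5710   150,580.5683
  Σ                 22,211.2387   163,617.2863
P = 22,211.2387; D_Mac = 7.36642 half-year periods = 3.68321 yrs; D_mod = 3.54496 yrs.
DV01 ≈ 3.54496 × 22,211.2387 × 0.0001 = 7.873787.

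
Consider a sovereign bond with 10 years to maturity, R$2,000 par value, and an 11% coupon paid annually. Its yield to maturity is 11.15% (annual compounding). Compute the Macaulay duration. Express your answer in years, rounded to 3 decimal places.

6.521 years

Periodic yield y = 0.1115. Discount each cash flow and weight by its year:
  t   CF        PV=CF/(1+0.1115)^t    t·PV
  1       220.00       197.9307       197.9307
  2       220.00       178.0753       356.1507
  3       220.00       160.2117       480.6352
  4       220.00       144.1401       576.5604
  5       220.00       129.6807       648.4035
  6       220.00       116.6718       700.0308
  7       220.00       104.9679       734.7751
  8       220.00        94.4380       755.5043
  9       220.00        84.9645       764.6804
  10    2,220.00       771.3621     7,713.6211
  Σ                  1,982.4429    12,928.2922
Price P = Σ PV = 1,982.4429.
Macaulay duration = Σ(t·PV) / P = 12,928.2922 / 1,982.4429 = 6.52139 years.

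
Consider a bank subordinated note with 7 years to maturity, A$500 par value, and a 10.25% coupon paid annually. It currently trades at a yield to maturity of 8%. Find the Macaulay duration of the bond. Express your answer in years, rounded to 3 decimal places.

Periodic yield y = 0.08. Discount each cash flow and weight by its year:
  t   CF        PV=CF/(1+0.08)^t    t·PV
  1        51.25        47.4537        47.4537
  2        51.25        43.9386        87.8772
  3        51.25        40.6839       122.0517
  4        51.25        37.6703       150.6811
  5        51.25        34.8799       174.3994
  6        51.25        32.2962       193.7772
  7       551.25       321.6491     2,251.5436
  Σ                    558.5717     3,027.7839
Price P = Σ PV = 558.5717.
Macaulay duration = Σ(t·PV) / P = 3,027.7839 / 558.5717 = 5.42058 years.

5.421 years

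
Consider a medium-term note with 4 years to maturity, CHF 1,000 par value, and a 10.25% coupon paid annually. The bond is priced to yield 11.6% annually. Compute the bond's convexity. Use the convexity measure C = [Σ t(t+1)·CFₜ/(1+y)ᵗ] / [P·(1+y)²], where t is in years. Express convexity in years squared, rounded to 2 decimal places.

13.21

With y = 0.116:
  t   CF        PV=CF/(1+0.116)^t    t·PV        t(t+1)·PV
  1       102.50        91.8459        91.8459         183.6918
  2       102.50        82.2992       164.5983         493.7950
  3       102.50        73.7448       221.2343         884.9374
  4     1,102.50       710.7581     2,843.0324      14,215.1621
  Σ                    958.6479     3,320.7110      15,777.5862
P = 958.6479.
Convexity = Σ t(t+1)·PV / [P·(1+y)²] = 15,777.5862 / (958.6479 × 1.245456) = 13.21457.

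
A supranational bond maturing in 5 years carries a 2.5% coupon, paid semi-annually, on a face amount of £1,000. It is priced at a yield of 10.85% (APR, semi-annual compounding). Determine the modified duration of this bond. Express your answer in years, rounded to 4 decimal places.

Periodic yield y = 0.05425. First find Macaulay duration:
  t   CF        PV=CF/(1+0.05425)^t    t·PV
  1        12.50        11.8568        11.8568
  2        12.50        11.2466        22.4933
  3        12.50        10.6679        32.0037
  4        12.50        10.1190        40.4758
  5        12.50         9.5982        47.9912
  6        12.50         9.1043        54.6260
  7        12.50         8.6358        60.4509
  8        12.50         8.1915        65.5317
  9        12.50         7.7699        69.9294
  10    1,012.50       596.9788     5,969.7884
  Σ                    684.1689     6,375.1472
P = 684.1689; Macaulay duration = 6,375.1472 / 684.1689 = 9.31809 half-year periods = 4.65904 years.
Modified duration = D_Mac / (1 + y) = 4.65904 / 1.05425 = 4.41930 years.

4.4193 years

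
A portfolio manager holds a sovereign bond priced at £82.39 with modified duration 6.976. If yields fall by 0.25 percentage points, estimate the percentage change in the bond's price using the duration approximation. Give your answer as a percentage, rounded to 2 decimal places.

+1.74%

Duration approximation: ΔP/P ≈ -D_mod · Δy = -6.976 × (-0.0025) = +0.017440.
As a percentage: +1.7440%.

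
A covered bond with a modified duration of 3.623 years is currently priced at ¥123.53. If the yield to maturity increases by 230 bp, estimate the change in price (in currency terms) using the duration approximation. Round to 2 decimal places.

-¥10.29

Duration approximation: ΔP/P ≈ -D_mod · Δy = -3.623 × (+0.023) = -0.083329.
ΔP ≈ 123.53 × (-0.083329) = -10.29363137.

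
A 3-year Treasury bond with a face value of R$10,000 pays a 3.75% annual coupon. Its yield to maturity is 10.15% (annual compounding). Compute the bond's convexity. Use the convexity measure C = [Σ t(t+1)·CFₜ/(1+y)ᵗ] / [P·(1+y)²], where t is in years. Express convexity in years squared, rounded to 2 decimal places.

With y = 0.1015:
  t   CF        PV=CF/(1+0.1015)^t    t·PV        t(t+1)·PV
  1       375.00       340.4448       340.4448         680.8897
  2       375.00       309.0739       618.1477       1,854.4431
  3    10,375.00     7,763.0896    23,289.2689      93,157.0757
  Σ                  8,412.6083    24,247.8615      95,692.4085
P = 8,412.6083.
Convexity = Σ t(t+1)·PV / [P·(1+y)²] = 95,692.4085 / (8,412.6083 × 1.213302) = 9.37514.

9.38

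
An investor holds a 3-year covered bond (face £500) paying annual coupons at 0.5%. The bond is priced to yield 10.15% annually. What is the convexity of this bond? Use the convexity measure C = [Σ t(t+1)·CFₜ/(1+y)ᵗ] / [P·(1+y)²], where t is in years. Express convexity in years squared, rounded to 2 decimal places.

With y = 0.1015:
  t   CF        PV=CF/(1+0.1015)^t    t·PV        t(t+1)·PV
  1         2.50         2.2696         2.2696           4.5393
  2         2.50         2.0605         4.1210          12.3630
  3       502.50       375.9954     1,127.9863       4,511.9451
  Σ                    380.3256     1,134.3769       4,528.8473
P = 380.3256.
Convexity = Σ t(t+1)·PV / [P·(1+y)²] = 4,528.8473 / (380.3256 × 1.213302) = 9.81439.

9.81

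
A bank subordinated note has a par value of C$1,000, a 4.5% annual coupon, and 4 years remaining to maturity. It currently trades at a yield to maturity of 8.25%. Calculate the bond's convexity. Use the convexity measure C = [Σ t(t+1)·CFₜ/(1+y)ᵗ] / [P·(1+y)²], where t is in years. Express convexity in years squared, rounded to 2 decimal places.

With y = 0.0825:
  t   CF        PV=CF/(1+0.0825)^t    t·PV        t(t+1)·PV
  1        45.00        41.5704        41.5704          83.1409
  2        45.00        38.4023        76.8045         230.4135
  3        45.00        35.4755       106.4266         425.7063
  4     1,045.00       761.0351     3,044.1403      15,220.7014
  Σ                    876.4833     3,268.9418      15,959.9621
P = 876.4833.
Convexity = Σ t(t+1)·PV / [P·(1+y)²] = 15,959.9621 / (876.4833 × 1.171806) = 15.53933.

15.54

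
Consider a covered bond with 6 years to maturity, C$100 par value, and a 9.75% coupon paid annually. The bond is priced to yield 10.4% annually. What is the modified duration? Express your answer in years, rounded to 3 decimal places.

4.345 years

Periodic yield y = 0.104. First find Macaulay duration:
  t   CF        PV=CF/(1+0.104)^t    t·PV
  1         9.75         8.8315         8.8315
  2         9.75         7.9996        15.9991
  3         9.75         7.2460        21.7380
  4         9.75         6.5634        26.2536
  5         9.75         5.9451        29.7255
  6       109.75        60.6164       363.6984
  Σ                     97.2020       466.2460
P = 97.2020; Macaulay duration = 466.2460 / 97.2020 = 4.79667 years.
Modified duration = D_Mac / (1 + y) = 4.79667 / 1.104 = 4.34481 years.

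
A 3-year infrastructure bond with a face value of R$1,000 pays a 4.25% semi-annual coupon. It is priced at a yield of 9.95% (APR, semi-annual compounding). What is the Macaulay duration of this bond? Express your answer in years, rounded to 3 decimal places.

2.833 years

Periodic yield y = 0.04975. Discount each cash flow and weight by its period:
  t   CF        PV=CF/(1+0.04975)^t    t·PV
  1        21.25        20.2429        20.2429
  2        21.25        19.2836        38.5671
  3        21.25        18.3697        55.1090
  4        21.25        17.4991        69.9963
  5        21.25        16.6698        83.3488
  6     1,021.25       763.1621     4,578.9723
  Σ                    855.2271     4,846.2366
Price P = Σ PV = 855.2271.
Macaulay duration = Σ(t·PV) / P = 4,846.2366 / 855.2271 = 5.66661 half-year periods.
In years: 5.66661 / 2 = 2.83330 years.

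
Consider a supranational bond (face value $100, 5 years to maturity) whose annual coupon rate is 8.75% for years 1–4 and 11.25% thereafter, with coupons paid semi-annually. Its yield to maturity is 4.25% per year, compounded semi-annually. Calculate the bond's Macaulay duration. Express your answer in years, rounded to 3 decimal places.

4.249 years

Periodic yield y = 0.02125. Discount each cash flow and weight by its period:
  t   CF        PV=CF/(1+0.02125)^t    t·PV
  1        4.375         4.2840         4.2840
  2        4.375         4.1948         8.3897
  3        4.375         4.1075        12.3226
  4        4.375         4.0221        16.0883
  5        4.375         3.9384        19.6919
  6        4.375         3.8564        23.1386
  7        4.375         3.7762        26.4333
  8        4.375         3.6976        29.5809
  9        5.625         4.6552        41.8964
  10     105.625        85.5945       855.9453
  Σ                    122.1267     1,037.7709
Price P = Σ PV = 122.1267.
Macaulay duration = Σ(t·PV) / P = 1,037.7709 / 122.1267 = 8.49749 half-year periods.
In years: 8.49749 / 2 = 4.24875 years.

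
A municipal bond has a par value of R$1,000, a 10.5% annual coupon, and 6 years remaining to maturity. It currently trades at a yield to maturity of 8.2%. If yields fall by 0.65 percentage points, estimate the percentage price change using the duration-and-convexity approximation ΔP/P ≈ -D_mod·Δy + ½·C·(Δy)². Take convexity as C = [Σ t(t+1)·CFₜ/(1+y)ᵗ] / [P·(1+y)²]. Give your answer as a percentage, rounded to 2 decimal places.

+2.95%

With y = 0.082:
  t   CF        PV=CF/(1+0.082)^t    t·PV        t(t+1)·PV
  1       105.00        97.0425        97.0425         194.0850
  2       105.00        89.6881       179.3762         538.1285
  3       105.00        82.8910       248.6731         994.6923
  4       105.00        76.6091       306.4363       1,532.1816
  5       105.00        70.8032       354.0161       2,124.0965
  6     1,105.00       688.6503     4,131.9015      28,923.3108
  Σ                  1,105.6842     5,317.4457      34,306.4948
P = 1,105.6842; D_Mac = 4.80919 yrs; D_mod = 4.44472 yrs; C = 26.50274.
Duration effect: -4.44472 × (-0.0065) = +0.028891
Convexity effect: 0.5 × 26.50274 × (-0.0065)² = +0.0005599
ΔP/P ≈ +0.028891 + 0.0005599 = +0.029451 = +2.9451%.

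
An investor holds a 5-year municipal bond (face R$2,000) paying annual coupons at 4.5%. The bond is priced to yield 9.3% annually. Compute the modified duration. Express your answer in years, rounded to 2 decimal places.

4.15 years

Periodic yield y = 0.093. First find Macaulay duration:
  t   CF        PV=CF/(1+0.093)^t    t·PV
  1        90.00        82.3422        82.3422
  2        90.00        75.3359       150.6719
  3        90.00        68.9258       206.7775
  4        90.00        63.0611       252.2446
  5     2,090.00     1,339.8170     6,699.0849
  Σ                  1,629.4821     7,391.1210
P = 1,629.4821; Macaulay duration = 7,391.1210 / 1,629.4821 = 4.53587 years.
Modified duration = D_Mac / (1 + y) = 4.53587 / 1.093 = 4.14993 years.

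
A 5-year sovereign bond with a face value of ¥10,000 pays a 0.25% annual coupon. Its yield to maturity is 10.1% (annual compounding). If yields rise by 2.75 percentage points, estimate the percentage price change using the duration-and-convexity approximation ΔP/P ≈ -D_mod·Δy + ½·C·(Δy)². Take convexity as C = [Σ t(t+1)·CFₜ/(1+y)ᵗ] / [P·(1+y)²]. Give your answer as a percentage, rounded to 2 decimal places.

-11.48%

With y = 0.101:
  t   CF        PV=CF/(1+0.101)^t    t·PV        t(t+1)·PV
  1        25.00        22.7066        22.7066          45.4133
  2        25.00        20.6236        41.2473         123.7419
  3        25.00        18.7317        56.1952         224.7808
  4        25.00        17.0134        68.0535         340.2677
  5    10,025.00     6,196.5190    30,982.5951     185,895.5703
  Σ                  6,275.5944    31,170.7977     186,629.7740
P = 6,275.5944; D_Mac = 4.96699 yrs; D_mod = 4.51134 yrs; C = 24.53304.
Duration effect: -4.51134 × (+0.0275) = -0.124062
Convexity effect: 0.5 × 24.53304 × (0.0275)² = +0.0092766
ΔP/P ≈ -0.124062 + 0.0092766 = -0.114785 = -11.4785%.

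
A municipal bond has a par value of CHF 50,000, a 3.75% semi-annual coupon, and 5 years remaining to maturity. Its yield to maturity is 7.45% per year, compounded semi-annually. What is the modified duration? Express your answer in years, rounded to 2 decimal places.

4.40 years

Periodic yield y = 0.03725. First find Macaulay duration:
  t   CF        PV=CF/(1+0.03725)^t    t·PV
  1       937.50       903.8322       903.8322
  2       937.50       871.3736     1,742.7472
  3       937.50       840.0806     2,520.2417
  4       937.50       809.9114     3,239.6455
  5       937.50       780.8256     3,904.1281
  6       937.50       752.7844     4,516.7064
  7       937.50       725.7502     5,080.2515
  8       937.50       699.6869     5,597.4950
  9       937.50       674.5595     6,071.0358
  10   50,937.50    35,334.8450   353,348.4504
  Σ                 42,393.6495   386,924.5340
P = 42,393.6495; Macaulay duration = 386,924.5340 / 42,393.6495 = 9.12695 half-year periods = 4.56347 years.
Modified duration = D_Mac / (1 + y) = 4.56347 / 1.03725 = 4.39959 years.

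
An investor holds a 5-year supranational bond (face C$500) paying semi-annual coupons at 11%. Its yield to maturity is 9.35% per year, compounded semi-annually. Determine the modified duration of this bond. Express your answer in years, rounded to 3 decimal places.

3.833 years

Periodic yield y = 0.04675. First find Macaulay duration:
  t   CF        PV=CF/(1+0.04675)^t    t·PV
  1        27.50        26.2718        26.2718
  2        27.50        25.0984        50.1969
  3        27.50        23.9775        71.9325
  4        27.50        22.9066        91.6264
  5        27.50        21.8836       109.4178
  6        27.50        20.9062       125.4371
  7        27.50        19.9725       139.8073
  8        27.50        19.0805       152.6437
  9        27.50        18.2283       164.0546
  10      527.50       334.0356     3,340.3561
  Σ                    532.3609     4,271.7443
P = 532.3609; Macaulay duration = 4,271.7443 / 532.3609 = 8.02415 half-year periods = 4.01208 years.
Modified duration = D_Mac / (1 + y) = 4.01208 / 1.04675 = 3.83289 years.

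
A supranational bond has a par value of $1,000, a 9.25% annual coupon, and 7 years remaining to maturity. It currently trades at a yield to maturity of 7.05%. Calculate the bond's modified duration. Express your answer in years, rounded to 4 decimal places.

5.1792 years

Periodic yield y = 0.0705. First find Macaulay duration:
  t   CF        PV=CF/(1+0.0705)^t    t·PV
  1        92.50        86.4082        86.4082
  2        92.50        80.7176       161.4353
  3        92.50        75.4018       226.2054
  4        92.50        70.4361       281.7442
  5        92.50        65.7973       328.9867
  6        92.50        61.4641       368.7847
  7     1,092.50       678.1328     4,746.9295
  Σ                  1,118.3580     6,200.4941
P = 1,118.3580; Macaulay duration = 6,200.4941 / 1,118.3580 = 5.54428 years.
Modified duration = D_Mac / (1 + y) = 5.54428 / 1.0705 = 5.17915 years.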